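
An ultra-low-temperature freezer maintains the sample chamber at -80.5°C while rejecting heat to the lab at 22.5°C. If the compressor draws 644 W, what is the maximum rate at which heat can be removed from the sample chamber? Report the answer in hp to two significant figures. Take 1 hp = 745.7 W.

In absolute terms T_C = 192.65 K and T_H = 295.65 K, so ΔT = 103.0 K.
COP_Carnot = T_C/ΔT = 192.65/103.0 = 1.870.
Q̇_max = COP_Carnot × Ẇ = 1.870 × 644.0 W = 1205 W = 1.615 hp.

1.6 hp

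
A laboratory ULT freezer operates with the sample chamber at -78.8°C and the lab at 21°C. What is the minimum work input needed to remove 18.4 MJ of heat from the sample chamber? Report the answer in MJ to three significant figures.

9.45 MJ

In absolute terms T_C = 194.35 K and T_H = 294.15 K, so ΔT = 99.80 K.
The reversible limit is COP_R = T_C/ΔT = 1.947, so W_min = Q_C/COP = Q_C·ΔT/T_C.
W_min = 18.40 × 99.80/194.35 = 9.449 MJ.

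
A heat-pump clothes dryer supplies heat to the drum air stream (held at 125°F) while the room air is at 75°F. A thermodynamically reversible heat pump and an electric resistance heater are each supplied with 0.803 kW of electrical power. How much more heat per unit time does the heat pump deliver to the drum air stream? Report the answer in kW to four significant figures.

8.587 kW

In absolute terms T_C = 297.04 K and T_H = 324.82 K, so ΔT = 27.78 K.
COP_Carnot = T_H/ΔT = 324.82/27.78 = 11.69.
The heat pump delivers Q̇_H = COP × Ẇ = 9.390 kW; the resistance heater delivers Ẇ = 0.8030 kW.
Extra = (COP − 1)·Ẇ = 8.587 kW.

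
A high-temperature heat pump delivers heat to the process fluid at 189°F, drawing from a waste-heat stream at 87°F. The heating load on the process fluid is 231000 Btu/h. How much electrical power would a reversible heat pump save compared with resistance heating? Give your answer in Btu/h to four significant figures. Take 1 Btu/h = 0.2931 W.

In absolute terms T_C = 303.71 K and T_H = 360.37 K, so ΔT = 56.67 K.
COP_Carnot = T_H/ΔT = 360.37/56.67 = 6.360.
Resistance heating needs Ẇ_res = Q̇_H = 231000 Btu/h; the reversible heat pump needs only Ẇ_hp = Q̇_H/COP = 36320 Btu/h.
Saving = 231000 − 36320 = 194700 Btu/h.

194700 Btu/h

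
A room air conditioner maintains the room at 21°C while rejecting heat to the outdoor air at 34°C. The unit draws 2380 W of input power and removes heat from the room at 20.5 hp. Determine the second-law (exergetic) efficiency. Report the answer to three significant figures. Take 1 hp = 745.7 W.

Converting, Q̇_C = 20.50 hp = 15290 W, so COP_actual = Q̇_C/Ẇ = 15290/2380 = 6.423.
In absolute terms T_C = 294.15 K and T_H = 307.15 K, so ΔT = 13.00 K.
COP_Carnot = T_C/ΔT = 294.15/13.00 = 22.63.
η_II = COP_actual/COP_Carnot = 6.423/22.63 = 0.2839.

0.284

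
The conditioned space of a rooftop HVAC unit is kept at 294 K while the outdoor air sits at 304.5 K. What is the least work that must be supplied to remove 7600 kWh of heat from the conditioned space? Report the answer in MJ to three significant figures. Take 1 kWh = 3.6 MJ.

977 MJ

The reservoir spacing is ΔT = 304.5 − 294 = 10.50 K.
The reversible limit is COP_R = T_C/ΔT = 28.00, so W_min = Q_C/COP = Q_C·ΔT/T_C.
W_min = 7600 × 10.50/294.00 = 271.4 kWh = 977.1 MJ.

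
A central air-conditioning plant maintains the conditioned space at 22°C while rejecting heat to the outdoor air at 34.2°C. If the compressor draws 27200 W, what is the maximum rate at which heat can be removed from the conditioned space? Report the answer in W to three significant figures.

In absolute terms T_C = 295.15 K and T_H = 307.35 K, so ΔT = 12.20 K.
COP_Carnot = T_C/ΔT = 295.15/12.20 = 24.19.
Q̇_max = COP_Carnot × Ẇ = 24.19 × 27200 W = 658000 W.

658000 W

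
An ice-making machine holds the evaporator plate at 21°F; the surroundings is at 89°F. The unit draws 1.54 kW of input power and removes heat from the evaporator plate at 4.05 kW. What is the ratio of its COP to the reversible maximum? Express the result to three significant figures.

COP_actual = Q̇_C/Ẇ = 4.050/1.540 = 2.630.
In absolute terms T_C = 267.04 K and T_H = 304.82 K, so ΔT = 37.78 K.
COP_Carnot = T_C/ΔT = 267.04/37.78 = 7.069.
η_II = COP_actual/COP_Carnot = 2.630/7.069 = 0.3720.

0.372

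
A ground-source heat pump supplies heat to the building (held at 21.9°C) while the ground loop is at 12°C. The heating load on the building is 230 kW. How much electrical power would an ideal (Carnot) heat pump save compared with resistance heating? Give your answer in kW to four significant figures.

222.3 kW

In absolute terms T_C = 285.15 K and T_H = 295.05 K, so ΔT = 9.900 K.
COP_Carnot = T_H/ΔT = 295.05/9.900 = 29.80.
Resistance heating needs Ẇ_res = Q̇_H = 230.0 kW; the reversible heat pump needs only Ẇ_hp = Q̇_H/COP = 7.717 kW.
Saving = 230.0 − 7.717 = 222.3 kW.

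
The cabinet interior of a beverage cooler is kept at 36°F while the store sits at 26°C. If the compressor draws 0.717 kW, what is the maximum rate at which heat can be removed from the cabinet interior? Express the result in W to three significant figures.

8300 W

In absolute terms T_C = 275.37 K and T_H = 299.15 K, so ΔT = 23.78 K.
COP_Carnot = T_C/ΔT = 275.37/23.78 = 11.58.
Q̇_max = COP_Carnot × Ẇ = 11.58 × 0.7170 kW = 8.304 kW = 8304 W.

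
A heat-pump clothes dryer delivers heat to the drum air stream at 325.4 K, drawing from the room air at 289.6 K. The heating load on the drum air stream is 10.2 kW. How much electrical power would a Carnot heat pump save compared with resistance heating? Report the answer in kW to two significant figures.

The reservoir spacing is ΔT = 325.4 − 289.6 = 35.80 K.
COP_Carnot = T_H/ΔT = 325.40/35.80 = 9.089.
Resistance heating needs Ẇ_res = Q̇_H = 10.20 kW; the reversible heat pump needs only Ẇ_hp = Q̇_H/COP = 1.122 kW.
Saving = 10.20 − 1.122 = 9.078 kW.

9.1 kW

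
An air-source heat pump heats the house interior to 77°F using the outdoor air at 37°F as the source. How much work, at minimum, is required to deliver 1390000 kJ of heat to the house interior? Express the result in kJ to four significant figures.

103600 kJ

In absolute terms T_C = 275.93 K and T_H = 298.15 K, so ΔT = 22.22 K.
The reversible limit is COP_HP = T_H/ΔT = 13.42, so W_min = Q_H/COP = Q_H·ΔT/T_H.
W_min = 1390000 × 22.22/298.15 = 103600 kJ.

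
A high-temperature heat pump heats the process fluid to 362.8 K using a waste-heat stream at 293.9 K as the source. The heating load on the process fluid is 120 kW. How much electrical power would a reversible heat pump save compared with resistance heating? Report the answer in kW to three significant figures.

97.2 kW

The reservoir spacing is ΔT = 362.8 − 293.9 = 68.90 K.
COP_Carnot = T_H/ΔT = 362.80/68.90 = 5.266.
Resistance heating needs Ẇ_res = Q̇_H = 120.0 kW; the reversible heat pump needs only Ẇ_hp = Q̇_H/COP = 22.79 kW.
Saving = 120.0 − 22.79 = 97.21 kW.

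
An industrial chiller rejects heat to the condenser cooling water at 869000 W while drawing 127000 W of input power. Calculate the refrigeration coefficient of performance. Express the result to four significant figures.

5.843

The first law gives Q̇_H = Q̇_C + Ẇ, so the three rates are Q̇_C = 742000, Q̇_H = 869000, Ẇ = 127000 W.
COP_R = Q̇_C/Ẇ = 742000/127000 = 5.843.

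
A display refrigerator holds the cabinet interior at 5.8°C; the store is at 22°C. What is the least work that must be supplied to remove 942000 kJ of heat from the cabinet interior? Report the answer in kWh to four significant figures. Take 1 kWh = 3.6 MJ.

In absolute terms T_C = 278.95 K and T_H = 295.15 K, so ΔT = 16.20 K.
The reversible limit is COP_R = T_C/ΔT = 17.22, so W_min = Q_C/COP = Q_C·ΔT/T_C.
W_min = 942000 × 16.20/278.95 = 54710 kJ = 15.20 kWh.

15.20 kWh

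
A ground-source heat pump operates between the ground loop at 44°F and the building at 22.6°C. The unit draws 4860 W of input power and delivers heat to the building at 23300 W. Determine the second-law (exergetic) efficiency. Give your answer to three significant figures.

0.258

COP_actual = Q̇_H/Ẇ = 23300/4860 = 4.794.
In absolute terms T_C = 279.82 K and T_H = 295.75 K, so ΔT = 15.93 K.
COP_Carnot = T_H/ΔT = 295.75/15.93 = 18.56.
η_II = COP_actual/COP_Carnot = 4.794/18.56 = 0.2583.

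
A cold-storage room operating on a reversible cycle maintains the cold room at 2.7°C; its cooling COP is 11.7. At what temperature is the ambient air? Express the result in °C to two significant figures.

COP_R = T_C/(T_H − T_C) gives T_H − T_C = T_C/COP.
With T_C = 275.85 K, T_H = 275.85 × (1 + 1/11.7) = 299.43 K.
Converting, 299.43 K = 26.28°C.

26 °C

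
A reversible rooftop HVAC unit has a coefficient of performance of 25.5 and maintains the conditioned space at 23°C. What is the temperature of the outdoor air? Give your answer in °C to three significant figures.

COP_R = T_C/(T_H − T_C) gives T_H − T_C = T_C/COP.
With T_C = 296.15 K, T_H = 296.15 × (1 + 1/25.5) = 307.76 K.
Converting, 307.76 K = 34.61°C.

34.6 °C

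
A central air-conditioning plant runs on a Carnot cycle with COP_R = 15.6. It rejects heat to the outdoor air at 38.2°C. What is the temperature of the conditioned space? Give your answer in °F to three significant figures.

67.0 °F

For a Carnot refrigerator COP_R = T_C/(T_H − T_C), so T_C = COP·T_H/(1 + COP).
With T_H = 311.35 K, T_C = 15.6 × 311.35/16.60 = 292.59 K.
Converting, 292.59 K = 67.00°F.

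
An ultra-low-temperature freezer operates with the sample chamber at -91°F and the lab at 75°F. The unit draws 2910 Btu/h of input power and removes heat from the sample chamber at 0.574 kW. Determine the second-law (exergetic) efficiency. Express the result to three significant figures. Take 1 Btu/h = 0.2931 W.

Converting, Q̇_C = 0.5740 kW = 1958 Btu/h, so COP_actual = Q̇_C/Ẇ = 1958/2910 = 0.6730.
In absolute terms T_C = 204.82 K and T_H = 297.04 K, so ΔT = 92.22 K.
COP_Carnot = T_C/ΔT = 204.82/92.22 = 2.221.
η_II = COP_actual/COP_Carnot = 0.6730/2.221 = 0.3030.

0.303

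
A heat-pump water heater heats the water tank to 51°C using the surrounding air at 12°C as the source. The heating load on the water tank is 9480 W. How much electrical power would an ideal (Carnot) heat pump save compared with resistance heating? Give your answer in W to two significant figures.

8300 W

In absolute terms T_C = 285.15 K and T_H = 324.15 K, so ΔT = 39.00 K.
COP_Carnot = T_H/ΔT = 324.15/39.00 = 8.312.
Resistance heating needs Ẇ_res = Q̇_H = 9480 W; the reversible heat pump needs only Ẇ_hp = Q̇_H/COP = 1141 W.
Saving = 9480 − 1141 = 8339 W.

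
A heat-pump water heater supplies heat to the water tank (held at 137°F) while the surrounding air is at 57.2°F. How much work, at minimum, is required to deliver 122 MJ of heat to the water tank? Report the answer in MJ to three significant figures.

16.3 MJ

In absolute terms T_C = 287.15 K and T_H = 331.48 K, so ΔT = 44.33 K.
The reversible limit is COP_HP = T_H/ΔT = 7.477, so W_min = Q_H/COP = Q_H·ΔT/T_H.
W_min = 122.0 × 44.33/331.48 = 16.32 MJ.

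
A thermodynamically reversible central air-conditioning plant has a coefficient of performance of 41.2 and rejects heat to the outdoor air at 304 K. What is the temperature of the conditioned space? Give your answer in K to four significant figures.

For a Carnot refrigerator COP_R = T_C/(T_H − T_C), so T_C = COP·T_H/(1 + COP).
With T_H = 304.00 K, T_C = 41.2 × 304.00/42.20 = 296.80 K.

296.8 K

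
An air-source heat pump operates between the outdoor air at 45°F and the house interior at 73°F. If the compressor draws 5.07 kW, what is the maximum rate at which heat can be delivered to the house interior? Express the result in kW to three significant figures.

In absolute terms T_C = 280.37 K and T_H = 295.93 K, so ΔT = 15.56 K.
COP_Carnot = T_H/ΔT = 295.93/15.56 = 19.02.
Q̇_max = COP_Carnot × Ẇ = 19.02 × 5.070 kW = 96.45 kW.

96.5 kW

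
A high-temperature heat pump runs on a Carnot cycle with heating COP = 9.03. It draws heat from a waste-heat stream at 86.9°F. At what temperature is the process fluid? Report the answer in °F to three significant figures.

COP_HP = T_H/(T_H − T_C) rearranges to T_H = COP·T_C/(COP − 1).
With T_C = 303.65 K, T_H = 9.03 × 303.65/8.030 = 341.46 K.
Converting, 341.46 K = 154.97°F.

155 °F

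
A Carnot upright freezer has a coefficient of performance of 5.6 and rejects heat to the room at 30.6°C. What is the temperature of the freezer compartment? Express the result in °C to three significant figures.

-15.4 °C

For a Carnot refrigerator COP_R = T_C/(T_H − T_C), so T_C = COP·T_H/(1 + COP).
With T_H = 303.75 K, T_C = 5.6 × 303.75/6.600 = 257.73 K.
Converting, 257.73 K = -15.42°C.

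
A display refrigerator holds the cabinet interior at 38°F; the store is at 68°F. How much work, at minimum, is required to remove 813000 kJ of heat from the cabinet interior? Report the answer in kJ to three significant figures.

In absolute terms T_C = 276.48 K and T_H = 293.15 K, so ΔT = 16.67 K.
The reversible limit is COP_R = T_C/ΔT = 16.59, so W_min = Q_C/COP = Q_C·ΔT/T_C.
W_min = 813000 × 16.67/276.48 = 49010 kJ.

49000 kJ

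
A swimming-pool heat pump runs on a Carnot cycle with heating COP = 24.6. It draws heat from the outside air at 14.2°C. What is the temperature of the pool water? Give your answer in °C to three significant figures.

COP_HP = T_H/(T_H − T_C) rearranges to T_H = COP·T_C/(COP − 1).
With T_C = 287.35 K, T_H = 24.6 × 287.35/23.60 = 299.53 K.
Converting, 299.53 K = 26.38°C.

26.4 °C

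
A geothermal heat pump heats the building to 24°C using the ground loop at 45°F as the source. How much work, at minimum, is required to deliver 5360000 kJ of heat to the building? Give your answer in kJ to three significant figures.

In absolute terms T_C = 280.37 K and T_H = 297.15 K, so ΔT = 16.78 K.
The reversible limit is COP_HP = T_H/ΔT = 17.71, so W_min = Q_H/COP = Q_H·ΔT/T_H.
W_min = 5360000 × 16.78/297.15 = 302600 kJ.

303000 kJ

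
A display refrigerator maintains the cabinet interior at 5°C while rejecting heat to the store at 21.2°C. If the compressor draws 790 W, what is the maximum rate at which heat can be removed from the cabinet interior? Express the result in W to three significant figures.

13600 W

In absolute terms T_C = 278.15 K and T_H = 294.35 K, so ΔT = 16.20 K.
COP_Carnot = T_C/ΔT = 278.15/16.20 = 17.17.
Q̇_max = COP_Carnot × Ẇ = 17.17 × 790.0 W = 13560 W.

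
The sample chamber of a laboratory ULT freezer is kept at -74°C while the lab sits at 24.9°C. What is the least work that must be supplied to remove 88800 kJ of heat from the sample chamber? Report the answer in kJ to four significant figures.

44100 kJ

In absolute terms T_C = 199.15 K and T_H = 298.05 K, so ΔT = 98.90 K.
The reversible limit is COP_R = T_C/ΔT = 2.014, so W_min = Q_C/COP = Q_C·ΔT/T_C.
W_min = 88800 × 98.90/199.15 = 44100 kJ.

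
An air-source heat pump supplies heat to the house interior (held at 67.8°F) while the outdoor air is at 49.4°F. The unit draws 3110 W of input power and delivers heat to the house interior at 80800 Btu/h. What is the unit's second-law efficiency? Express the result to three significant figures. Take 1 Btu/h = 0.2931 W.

Converting, Q̇_H = 80800 Btu/h = 23680 W, so COP_actual = Q̇_H/Ẇ = 23680/3110 = 7.615.
In absolute terms T_C = 282.82 K and T_H = 293.04 K, so ΔT = 10.22 K.
COP_Carnot = T_H/ΔT = 293.04/10.22 = 28.67.
η_II = COP_actual/COP_Carnot = 7.615/28.67 = 0.2656.

0.266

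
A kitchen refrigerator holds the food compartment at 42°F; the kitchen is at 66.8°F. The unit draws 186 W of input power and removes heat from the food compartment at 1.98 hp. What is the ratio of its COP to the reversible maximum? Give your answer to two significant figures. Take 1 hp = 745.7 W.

Converting, Q̇_C = 1.980 hp = 1476 W, so COP_actual = Q̇_C/Ẇ = 1476/186.0 = 7.938.
In absolute terms T_C = 278.71 K and T_H = 292.48 K, so ΔT = 13.78 K.
COP_Carnot = T_C/ΔT = 278.71/13.78 = 20.23.
η_II = COP_actual/COP_Carnot = 7.938/20.23 = 0.3924.

0.39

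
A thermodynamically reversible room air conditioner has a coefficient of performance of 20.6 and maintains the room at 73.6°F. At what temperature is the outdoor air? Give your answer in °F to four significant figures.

COP_R = T_C/(T_H − T_C) gives T_H − T_C = T_C/COP.
With T_C = 296.26 K, T_H = 296.26 × (1 + 1/20.6) = 310.64 K.
Converting, 310.64 K = 99.49°F.

99.49 °F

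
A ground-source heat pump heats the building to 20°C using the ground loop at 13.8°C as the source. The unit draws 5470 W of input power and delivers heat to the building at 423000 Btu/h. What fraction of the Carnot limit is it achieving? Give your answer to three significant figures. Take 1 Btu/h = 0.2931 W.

0.479

Converting, Q̇_H = 423000 Btu/h = 124000 W, so COP_actual = Q̇_H/Ẇ = 124000/5470 = 22.67.
In absolute terms T_C = 286.95 K and T_H = 293.15 K, so ΔT = 6.200 K.
COP_Carnot = T_H/ΔT = 293.15/6.200 = 47.28.
η_II = COP_actual/COP_Carnot = 22.67/47.28 = 0.4794.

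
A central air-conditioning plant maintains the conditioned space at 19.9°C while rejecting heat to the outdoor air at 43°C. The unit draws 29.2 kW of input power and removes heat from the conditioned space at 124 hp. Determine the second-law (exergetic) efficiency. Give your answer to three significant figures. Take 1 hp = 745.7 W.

Converting, Q̇_C = 124.0 hp = 92.47 kW, so COP_actual = Q̇_C/Ẇ = 92.47/29.20 = 3.167.
In absolute terms T_C = 293.05 K and T_H = 316.15 K, so ΔT = 23.10 K.
COP_Carnot = T_C/ΔT = 293.05/23.10 = 12.69.
η_II = COP_actual/COP_Carnot = 3.167/12.69 = 0.2496.

0.250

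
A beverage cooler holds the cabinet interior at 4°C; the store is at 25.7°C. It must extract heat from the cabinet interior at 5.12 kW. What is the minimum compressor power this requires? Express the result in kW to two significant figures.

In absolute terms T_C = 277.15 K and T_H = 298.85 K, so ΔT = 21.70 K.
COP_Carnot = T_C/ΔT = 277.15/21.70 = 12.77.
Ẇ_min = Q̇/COP_Carnot = 5.120/12.77 = 0.4009 kW.

0.40 kW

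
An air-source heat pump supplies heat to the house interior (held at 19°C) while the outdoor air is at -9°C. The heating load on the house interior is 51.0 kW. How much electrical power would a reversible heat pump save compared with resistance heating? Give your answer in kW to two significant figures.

46 kW

In absolute terms T_C = 264.15 K and T_H = 292.15 K, so ΔT = 28.00 K.
COP_Carnot = T_H/ΔT = 292.15/28.00 = 10.43.
Resistance heating needs Ẇ_res = Q̇_H = 51.00 kW; the reversible heat pump needs only Ẇ_hp = Q̇_H/COP = 4.888 kW.
Saving = 51.00 − 4.888 = 46.11 kW.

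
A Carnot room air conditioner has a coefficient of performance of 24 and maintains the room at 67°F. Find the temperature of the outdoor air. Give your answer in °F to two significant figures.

89 °F

COP_R = T_C/(T_H − T_C) gives T_H − T_C = T_C/COP.
With T_C = 292.59 K, T_H = 292.59 × (1 + 1/24) = 304.79 K.
Converting, 304.79 K = 88.94°F.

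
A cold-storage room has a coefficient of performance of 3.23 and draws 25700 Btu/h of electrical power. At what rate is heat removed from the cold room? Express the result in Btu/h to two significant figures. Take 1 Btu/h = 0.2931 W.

Q̇_C = COP × Ẇ = 3.23 × 25700 = 83010 Btu/h.

83000 Btu/h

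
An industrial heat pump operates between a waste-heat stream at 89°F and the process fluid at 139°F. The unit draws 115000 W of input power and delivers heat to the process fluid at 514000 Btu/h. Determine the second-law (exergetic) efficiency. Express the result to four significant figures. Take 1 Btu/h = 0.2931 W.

0.1094

Converting, Q̇_H = 514000 Btu/h = 150700 W, so COP_actual = Q̇_H/Ẇ = 150700/115000 = 1.310.
In absolute terms T_C = 304.82 K and T_H = 332.59 K, so ΔT = 27.78 K.
COP_Carnot = T_H/ΔT = 332.59/27.78 = 11.97.
η_II = COP_actual/COP_Carnot = 1.310/11.97 = 0.1094.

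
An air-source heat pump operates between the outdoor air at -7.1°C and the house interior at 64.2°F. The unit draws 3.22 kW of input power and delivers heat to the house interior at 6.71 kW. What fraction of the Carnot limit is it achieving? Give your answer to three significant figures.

0.179

COP_actual = Q̇_H/Ẇ = 6.710/3.220 = 2.084.
In absolute terms T_C = 266.05 K and T_H = 291.04 K, so ΔT = 24.99 K.
COP_Carnot = T_H/ΔT = 291.04/24.99 = 11.65.
η_II = COP_actual/COP_Carnot = 2.084/11.65 = 0.1789.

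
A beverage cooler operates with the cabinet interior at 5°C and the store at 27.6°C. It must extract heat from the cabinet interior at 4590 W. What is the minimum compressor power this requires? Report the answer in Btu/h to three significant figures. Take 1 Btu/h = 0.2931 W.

In absolute terms T_C = 278.15 K and T_H = 300.75 K, so ΔT = 22.60 K.
COP_Carnot = T_C/ΔT = 278.15/22.60 = 12.31.
Ẇ_min = Q̇/COP_Carnot = 4590/12.31 = 372.9 W = 1272 Btu/h.

1270 Btu/h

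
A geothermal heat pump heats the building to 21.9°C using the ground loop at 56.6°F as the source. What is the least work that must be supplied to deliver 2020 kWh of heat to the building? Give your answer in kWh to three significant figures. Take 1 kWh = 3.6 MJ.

In absolute terms T_C = 286.82 K and T_H = 295.05 K, so ΔT = 8.233 K.
The reversible limit is COP_HP = T_H/ΔT = 35.84, so W_min = Q_H/COP = Q_H·ΔT/T_H.
W_min = 2020 × 8.233/295.05 = 56.37 kWh.

56.4 kWh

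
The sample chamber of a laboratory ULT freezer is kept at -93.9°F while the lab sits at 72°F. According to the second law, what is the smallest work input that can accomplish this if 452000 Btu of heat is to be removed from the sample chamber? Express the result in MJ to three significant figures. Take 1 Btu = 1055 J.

In absolute terms T_C = 203.21 K and T_H = 295.37 K, so ΔT = 92.17 K.
The reversible limit is COP_R = T_C/ΔT = 2.205, so W_min = Q_C/COP = Q_C·ΔT/T_C.
W_min = 452000 × 92.17/203.21 = 205000 Btu = 216.3 MJ.

216 MJ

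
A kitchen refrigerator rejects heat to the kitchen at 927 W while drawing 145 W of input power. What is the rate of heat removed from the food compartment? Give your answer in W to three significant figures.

782 W

For a cyclic device the first law requires Q̇_H = Q̇_C + Ẇ.
Q̇_C = Q̇_H − Ẇ = 782.0 W.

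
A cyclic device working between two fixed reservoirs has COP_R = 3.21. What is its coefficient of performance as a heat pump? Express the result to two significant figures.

The first law on one cycle gives Q_H = Q_C + W, so Q_H/W = Q_C/W + 1.
COP_HP = COP_R + 1 = 3.21 + 1 = 4.21.

4.2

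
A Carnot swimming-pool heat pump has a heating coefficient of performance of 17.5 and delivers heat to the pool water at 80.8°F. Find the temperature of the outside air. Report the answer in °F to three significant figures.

49.9 °F

COP_HP = T_H/(T_H − T_C) gives T_H − T_C = T_H/COP.
With T_H = 300.26 K, T_C = 300.26 × (1 − 1/17.5) = 283.10 K.
Converting, 283.10 K = 49.92°F.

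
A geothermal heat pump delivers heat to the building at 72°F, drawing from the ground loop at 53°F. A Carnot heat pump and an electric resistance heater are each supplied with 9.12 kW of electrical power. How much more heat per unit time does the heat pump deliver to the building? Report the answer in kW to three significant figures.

246 kW

In absolute terms T_C = 284.82 K and T_H = 295.37 K, so ΔT = 10.56 K.
COP_Carnot = T_H/ΔT = 295.37/10.56 = 27.98.
The heat pump delivers Q̇_H = COP × Ẇ = 255.2 kW; the resistance heater delivers Ẇ = 9.120 kW.
Extra = (COP − 1)·Ẇ = 246.1 kW.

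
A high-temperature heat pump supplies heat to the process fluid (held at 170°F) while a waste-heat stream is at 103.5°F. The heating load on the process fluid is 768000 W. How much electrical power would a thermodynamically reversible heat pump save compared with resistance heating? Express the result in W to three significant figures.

In absolute terms T_C = 312.87 K and T_H = 349.82 K, so ΔT = 36.94 K.
COP_Carnot = T_H/ΔT = 349.82/36.94 = 9.469.
Resistance heating needs Ẇ_res = Q̇_H = 768000 W; the reversible heat pump needs only Ẇ_hp = Q̇_H/COP = 81110 W.
Saving = 768000 − 81110 = 686900 W.

687000 W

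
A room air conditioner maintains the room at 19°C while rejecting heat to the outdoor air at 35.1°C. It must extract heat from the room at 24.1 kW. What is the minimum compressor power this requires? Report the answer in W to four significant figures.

1328 W

In absolute terms T_C = 292.15 K and T_H = 308.25 K, so ΔT = 16.10 K.
COP_Carnot = T_C/ΔT = 292.15/16.10 = 18.15.
Ẇ_min = Q̇/COP_Carnot = 24.10/18.15 = 1.328 kW = 1328 W.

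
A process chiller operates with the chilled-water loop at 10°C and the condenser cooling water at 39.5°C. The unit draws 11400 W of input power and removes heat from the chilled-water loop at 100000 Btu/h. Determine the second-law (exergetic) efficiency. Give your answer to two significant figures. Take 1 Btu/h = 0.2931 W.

Converting, Q̇_C = 100000 Btu/h = 29310 W, so COP_actual = Q̇_C/Ẇ = 29310/11400 = 2.571.
In absolute terms T_C = 283.15 K and T_H = 312.65 K, so ΔT = 29.50 K.
COP_Carnot = T_C/ΔT = 283.15/29.50 = 9.598.
η_II = COP_actual/COP_Carnot = 2.571/9.598 = 0.2679.

0.27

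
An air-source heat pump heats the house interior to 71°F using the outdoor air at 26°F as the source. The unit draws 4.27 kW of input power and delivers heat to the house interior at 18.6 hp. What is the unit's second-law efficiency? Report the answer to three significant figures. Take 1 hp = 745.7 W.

Converting, Q̇_H = 18.60 hp = 13.87 kW, so COP_actual = Q̇_H/Ẇ = 13.87/4.270 = 3.248.
In absolute terms T_C = 269.82 K and T_H = 294.82 K, so ΔT = 25.00 K.
COP_Carnot = T_H/ΔT = 294.82/25.00 = 11.79.
η_II = COP_actual/COP_Carnot = 3.248/11.79 = 0.2754.

0.275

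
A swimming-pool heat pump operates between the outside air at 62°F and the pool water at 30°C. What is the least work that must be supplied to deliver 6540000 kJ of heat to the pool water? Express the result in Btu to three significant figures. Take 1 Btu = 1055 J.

In absolute terms T_C = 289.82 K and T_H = 303.15 K, so ΔT = 13.33 K.
The reversible limit is COP_HP = T_H/ΔT = 22.74, so W_min = Q_H/COP = Q_H·ΔT/T_H.
W_min = 6540000 × 13.33/303.15 = 287600 kJ = 272700 Btu.

273000 Btu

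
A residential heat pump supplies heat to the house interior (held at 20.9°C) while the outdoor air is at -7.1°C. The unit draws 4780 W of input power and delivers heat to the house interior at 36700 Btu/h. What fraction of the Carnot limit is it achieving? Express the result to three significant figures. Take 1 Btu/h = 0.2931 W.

Converting, Q̇_H = 36700 Btu/h = 10760 W, so COP_actual = Q̇_H/Ẇ = 10760/4780 = 2.250.
In absolute terms T_C = 266.05 K and T_H = 294.05 K, so ΔT = 28.00 K.
COP_Carnot = T_H/ΔT = 294.05/28.00 = 10.50.
η_II = COP_actual/COP_Carnot = 2.250/10.50 = 0.2143.

0.214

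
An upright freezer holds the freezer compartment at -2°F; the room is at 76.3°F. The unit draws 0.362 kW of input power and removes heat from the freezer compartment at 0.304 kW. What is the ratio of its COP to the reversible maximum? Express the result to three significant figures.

0.144

COP_actual = Q̇_C/Ẇ = 0.3040/0.3620 = 0.8398.
In absolute terms T_C = 254.26 K and T_H = 297.76 K, so ΔT = 43.50 K.
COP_Carnot = T_C/ΔT = 254.26/43.50 = 5.845.
η_II = COP_actual/COP_Carnot = 0.8398/5.845 = 0.1437.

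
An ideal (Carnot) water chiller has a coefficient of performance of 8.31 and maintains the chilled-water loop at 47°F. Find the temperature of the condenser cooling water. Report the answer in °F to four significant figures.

108.0 °F

COP_R = T_C/(T_H − T_C) gives T_H − T_C = T_C/COP.
With T_C = 281.48 K, T_H = 281.48 × (1 + 1/8.31) = 315.36 K.
Converting, 315.36 K = 107.97°F.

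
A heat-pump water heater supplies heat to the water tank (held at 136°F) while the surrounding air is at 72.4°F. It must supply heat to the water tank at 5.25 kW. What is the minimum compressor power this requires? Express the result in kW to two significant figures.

In absolute terms T_C = 295.59 K and T_H = 330.93 K, so ΔT = 35.33 K.
COP_Carnot = T_H/ΔT = 330.93/35.33 = 9.366.
Ẇ_min = Q̇/COP_Carnot = 5.250/9.366 = 0.5605 kW.

0.56 kW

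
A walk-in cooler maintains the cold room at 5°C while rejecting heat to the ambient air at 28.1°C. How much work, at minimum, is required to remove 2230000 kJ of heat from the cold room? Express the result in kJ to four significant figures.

In absolute terms T_C = 278.15 K and T_H = 301.25 K, so ΔT = 23.10 K.
The reversible limit is COP_R = T_C/ΔT = 12.04, so W_min = Q_C/COP = Q_C·ΔT/T_C.
W_min = 2230000 × 23.10/278.15 = 185200 kJ.

185200 kJ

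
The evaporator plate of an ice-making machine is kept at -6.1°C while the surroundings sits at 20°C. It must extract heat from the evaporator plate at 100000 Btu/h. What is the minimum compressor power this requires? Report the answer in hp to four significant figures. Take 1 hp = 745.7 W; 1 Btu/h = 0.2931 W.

In absolute terms T_C = 267.05 K and T_H = 293.15 K, so ΔT = 26.10 K.
COP_Carnot = T_C/ΔT = 267.05/26.10 = 10.23.
Ẇ_min = Q̇/COP_Carnot = 100000/10.23 = 9773 Btu/h = 3.841 hp.

3.841 hp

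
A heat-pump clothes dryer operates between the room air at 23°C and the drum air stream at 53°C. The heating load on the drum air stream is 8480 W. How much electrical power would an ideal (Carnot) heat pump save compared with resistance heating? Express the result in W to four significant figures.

In absolute terms T_C = 296.15 K and T_H = 326.15 K, so ΔT = 30.00 K.
COP_Carnot = T_H/ΔT = 326.15/30.00 = 10.87.
Resistance heating needs Ẇ_res = Q̇_H = 8480 W; the reversible heat pump needs only Ẇ_hp = Q̇_H/COP = 780.0 W.
Saving = 8480 − 780.0 = 7700 W.

7700 W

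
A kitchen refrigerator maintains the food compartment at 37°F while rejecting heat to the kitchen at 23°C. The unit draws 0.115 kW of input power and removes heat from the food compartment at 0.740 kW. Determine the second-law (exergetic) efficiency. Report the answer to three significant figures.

0.472

COP_actual = Q̇_C/Ẇ = 0.7400/0.1150 = 6.435.
In absolute terms T_C = 275.93 K and T_H = 296.15 K, so ΔT = 20.22 K.
COP_Carnot = T_C/ΔT = 275.93/20.22 = 13.64.
η_II = COP_actual/COP_Carnot = 6.435/13.64 = 0.4716.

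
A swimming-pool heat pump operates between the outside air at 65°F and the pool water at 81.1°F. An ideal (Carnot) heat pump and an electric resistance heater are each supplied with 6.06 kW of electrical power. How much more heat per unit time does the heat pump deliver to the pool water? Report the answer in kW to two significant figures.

200 kW

In absolute terms T_C = 291.48 K and T_H = 300.43 K, so ΔT = 8.944 K.
COP_Carnot = T_H/ΔT = 300.43/8.944 = 33.59.
The heat pump delivers Q̇_H = COP × Ẇ = 203.5 kW; the resistance heater delivers Ẇ = 6.060 kW.
Extra = (COP − 1)·Ẇ = 197.5 kW.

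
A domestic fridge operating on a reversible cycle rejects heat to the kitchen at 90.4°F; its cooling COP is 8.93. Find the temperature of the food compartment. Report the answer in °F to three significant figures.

35.0 °F

For a Carnot refrigerator COP_R = T_C/(T_H − T_C), so T_C = COP·T_H/(1 + COP).
With T_H = 305.59 K, T_C = 8.93 × 305.59/9.930 = 274.82 K.
Converting, 274.82 K = 35.01°F.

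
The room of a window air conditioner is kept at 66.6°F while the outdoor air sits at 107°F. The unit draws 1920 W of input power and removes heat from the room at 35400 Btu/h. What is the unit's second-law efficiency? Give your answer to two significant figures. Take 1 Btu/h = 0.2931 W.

Converting, Q̇_C = 35400 Btu/h = 10380 W, so COP_actual = Q̇_C/Ẇ = 10380/1920 = 5.404.
In absolute terms T_C = 292.37 K and T_H = 314.82 K, so ΔT = 22.44 K.
COP_Carnot = T_C/ΔT = 292.37/22.44 = 13.03.
η_II = COP_actual/COP_Carnot = 5.404/13.03 = 0.4148.

0.41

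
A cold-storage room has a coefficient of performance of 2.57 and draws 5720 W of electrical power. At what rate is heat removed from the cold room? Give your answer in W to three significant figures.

14700 W

Q̇_C = COP × Ẇ = 2.57 × 5720 = 14700 W.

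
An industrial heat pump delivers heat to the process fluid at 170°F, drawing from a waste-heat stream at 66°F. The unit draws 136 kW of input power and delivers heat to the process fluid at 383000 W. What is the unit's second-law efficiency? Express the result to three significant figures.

0.465

Converting, Q̇_H = 383000 W = 383.0 kW, so COP_actual = Q̇_H/Ẇ = 383.0/136.0 = 2.816.
In absolute terms T_C = 292.04 K and T_H = 349.82 K, so ΔT = 57.78 K.
COP_Carnot = T_H/ΔT = 349.82/57.78 = 6.055.
η_II = COP_actual/COP_Carnot = 2.816/6.055 = 0.4651.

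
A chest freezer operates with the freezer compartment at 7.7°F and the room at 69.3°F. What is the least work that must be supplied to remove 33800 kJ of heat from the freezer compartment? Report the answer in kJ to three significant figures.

4450 kJ

In absolute terms T_C = 259.65 K and T_H = 293.87 K, so ΔT = 34.22 K.
The reversible limit is COP_R = T_C/ΔT = 7.587, so W_min = Q_C/COP = Q_C·ΔT/T_C.
W_min = 33800 × 34.22/259.65 = 4455 kJ.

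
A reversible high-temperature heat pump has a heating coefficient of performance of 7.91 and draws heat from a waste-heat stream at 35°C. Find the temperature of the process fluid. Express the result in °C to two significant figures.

80 °C

COP_HP = T_H/(T_H − T_C) rearranges to T_H = COP·T_C/(COP − 1).
With T_C = 308.15 K, T_H = 7.91 × 308.15/6.910 = 352.74 K.
Converting, 352.74 K = 79.59°C.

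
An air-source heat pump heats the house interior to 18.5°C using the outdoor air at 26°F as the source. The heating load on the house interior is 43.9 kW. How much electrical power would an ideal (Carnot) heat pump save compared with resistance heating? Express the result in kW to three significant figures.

40.6 kW

In absolute terms T_C = 269.82 K and T_H = 291.65 K, so ΔT = 21.83 K.
COP_Carnot = T_H/ΔT = 291.65/21.83 = 13.36.
Resistance heating needs Ẇ_res = Q̇_H = 43.90 kW; the reversible heat pump needs only Ẇ_hp = Q̇_H/COP = 3.286 kW.
Saving = 43.90 − 3.286 = 40.61 kW.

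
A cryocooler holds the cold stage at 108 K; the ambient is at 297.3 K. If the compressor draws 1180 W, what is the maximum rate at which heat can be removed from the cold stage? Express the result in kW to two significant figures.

0.67 kW

The reservoir spacing is ΔT = 297.3 − 108 = 189.3 K.
COP_Carnot = T_C/ΔT = 108.00/189.3 = 0.5705.
Q̇_max = COP_Carnot × Ẇ = 0.5705 × 1180 W = 673.2 W = 0.6732 kW.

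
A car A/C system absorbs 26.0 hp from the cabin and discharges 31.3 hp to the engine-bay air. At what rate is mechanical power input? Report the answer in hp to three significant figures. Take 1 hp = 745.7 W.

For a cyclic device the first law requires Q̇_H = Q̇_C + Ẇ.
Ẇ = Q̇_H − Q̇_C = 5.300 hp.

5.30 hp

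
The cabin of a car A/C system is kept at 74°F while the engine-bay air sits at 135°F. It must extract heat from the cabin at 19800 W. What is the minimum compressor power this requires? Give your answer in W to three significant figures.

In absolute terms T_C = 296.48 K and T_H = 330.37 K, so ΔT = 33.89 K.
COP_Carnot = T_C/ΔT = 296.48/33.89 = 8.749.
Ẇ_min = Q̇/COP_Carnot = 19800/8.749 = 2263 W.

2260 W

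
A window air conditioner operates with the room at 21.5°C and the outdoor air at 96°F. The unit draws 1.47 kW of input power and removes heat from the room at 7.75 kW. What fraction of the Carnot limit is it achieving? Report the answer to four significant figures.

0.2515

COP_actual = Q̇_C/Ẇ = 7.750/1.470 = 5.272.
In absolute terms T_C = 294.65 K and T_H = 308.71 K, so ΔT = 14.06 K.
COP_Carnot = T_C/ΔT = 294.65/14.06 = 20.96.
η_II = COP_actual/COP_Carnot = 5.272/20.96 = 0.2515.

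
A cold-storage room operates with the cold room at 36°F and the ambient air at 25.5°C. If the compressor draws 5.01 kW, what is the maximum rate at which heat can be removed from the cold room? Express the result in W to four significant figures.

In absolute terms T_C = 275.37 K and T_H = 298.65 K, so ΔT = 23.28 K.
COP_Carnot = T_C/ΔT = 275.37/23.28 = 11.83.
Q̇_max = COP_Carnot × Ẇ = 11.83 × 5.010 kW = 59.27 kW = 59270 W.

59270 W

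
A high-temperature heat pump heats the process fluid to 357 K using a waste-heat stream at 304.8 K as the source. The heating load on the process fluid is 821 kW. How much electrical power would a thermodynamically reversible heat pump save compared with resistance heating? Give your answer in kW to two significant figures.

The reservoir spacing is ΔT = 357 − 304.8 = 52.20 K.
COP_Carnot = T_H/ΔT = 357.00/52.20 = 6.839.
Resistance heating needs Ẇ_res = Q̇_H = 821.0 kW; the reversible heat pump needs only Ẇ_hp = Q̇_H/COP = 120.0 kW.
Saving = 821.0 − 120.0 = 701.0 kW.

700 kW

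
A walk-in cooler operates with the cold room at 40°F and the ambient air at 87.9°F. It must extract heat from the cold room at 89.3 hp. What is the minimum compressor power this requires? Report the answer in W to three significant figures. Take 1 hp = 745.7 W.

6380 W

In absolute terms T_C = 277.59 K and T_H = 304.21 K, so ΔT = 26.61 K.
COP_Carnot = T_C/ΔT = 277.59/26.61 = 10.43.
Ẇ_min = Q̇/COP_Carnot = 89.30/10.43 = 8.561 hp = 6384 W.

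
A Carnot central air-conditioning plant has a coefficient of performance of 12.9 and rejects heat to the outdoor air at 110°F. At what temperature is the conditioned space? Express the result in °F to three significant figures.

For a Carnot refrigerator COP_R = T_C/(T_H − T_C), so T_C = COP·T_H/(1 + COP).
With T_H = 316.48 K, T_C = 12.9 × 316.48/13.90 = 293.71 K.
Converting, 293.71 K = 69.02°F.

69.0 °F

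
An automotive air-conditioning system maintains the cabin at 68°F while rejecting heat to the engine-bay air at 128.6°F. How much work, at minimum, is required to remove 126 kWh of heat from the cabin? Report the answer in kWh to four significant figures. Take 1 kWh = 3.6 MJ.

In absolute terms T_C = 293.15 K and T_H = 326.82 K, so ΔT = 33.67 K.
The reversible limit is COP_R = T_C/ΔT = 8.707, so W_min = Q_C/COP = Q_C·ΔT/T_C.
W_min = 126.0 × 33.67/293.15 = 14.47 kWh.

14.47 kWh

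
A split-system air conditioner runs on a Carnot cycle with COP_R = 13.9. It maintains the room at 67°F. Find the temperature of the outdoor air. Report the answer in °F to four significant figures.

104.9 °F

COP_R = T_C/(T_H − T_C) gives T_H − T_C = T_C/COP.
With T_C = 292.59 K, T_H = 292.59 × (1 + 1/13.9) = 313.64 K.
Converting, 313.64 K = 104.89°F.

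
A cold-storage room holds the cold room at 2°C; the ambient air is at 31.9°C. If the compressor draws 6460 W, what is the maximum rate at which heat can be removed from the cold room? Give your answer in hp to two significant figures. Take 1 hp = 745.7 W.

In absolute terms T_C = 275.15 K and T_H = 305.05 K, so ΔT = 29.90 K.
COP_Carnot = T_C/ΔT = 275.15/29.90 = 9.202.
Q̇_max = COP_Carnot × Ẇ = 9.202 × 6460 W = 59450 W = 79.72 hp.

80 hp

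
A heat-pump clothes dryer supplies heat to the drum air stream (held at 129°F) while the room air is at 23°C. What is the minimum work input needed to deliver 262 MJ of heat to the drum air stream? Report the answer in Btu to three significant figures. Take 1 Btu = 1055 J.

In absolute terms T_C = 296.15 K and T_H = 327.04 K, so ΔT = 30.89 K.
The reversible limit is COP_HP = T_H/ΔT = 10.59, so W_min = Q_H/COP = Q_H·ΔT/T_H.
W_min = 262.0 × 30.89/327.04 = 24.75 MJ = 23460 Btu.

23500 Btu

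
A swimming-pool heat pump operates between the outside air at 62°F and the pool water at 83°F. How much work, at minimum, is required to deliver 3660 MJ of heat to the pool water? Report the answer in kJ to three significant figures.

142000 kJ

In absolute terms T_C = 289.82 K and T_H = 301.48 K, so ΔT = 11.67 K.
The reversible limit is COP_HP = T_H/ΔT = 25.84, so W_min = Q_H/COP = Q_H·ΔT/T_H.
W_min = 3660 × 11.67/301.48 = 141.6 MJ = 141600 kJ.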